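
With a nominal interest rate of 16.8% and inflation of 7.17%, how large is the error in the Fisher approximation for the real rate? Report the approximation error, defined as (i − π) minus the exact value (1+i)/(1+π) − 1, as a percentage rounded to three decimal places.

0.644%

Approximate: r ≈ 16.800% − 7.170% = 9.6300%
Exact: (1 + 0.1680)/(1 + 0.0717) − 1 = 8.9857%
Error = 9.6300% − 8.9857% = 0.6443% → 0.644%.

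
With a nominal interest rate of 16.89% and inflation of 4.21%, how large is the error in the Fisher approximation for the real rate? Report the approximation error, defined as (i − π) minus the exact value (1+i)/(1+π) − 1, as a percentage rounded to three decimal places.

Approximate: r ≈ 16.890% − 4.210% = 12.6800%
Exact: (1 + 0.1689)/(1 + 0.0421) − 1 = 12.1677%
Error = 12.6800% − 12.1677% = 0.5123% → 0.512%.

0.512%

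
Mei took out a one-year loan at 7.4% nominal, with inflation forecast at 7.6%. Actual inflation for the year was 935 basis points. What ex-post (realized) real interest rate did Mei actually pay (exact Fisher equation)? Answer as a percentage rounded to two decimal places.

-1.78%

Ex-post: (1 + 0.0740)/(1 + 0.0935) − 1 = -1.7833%
So the realized real rate is -1.78%.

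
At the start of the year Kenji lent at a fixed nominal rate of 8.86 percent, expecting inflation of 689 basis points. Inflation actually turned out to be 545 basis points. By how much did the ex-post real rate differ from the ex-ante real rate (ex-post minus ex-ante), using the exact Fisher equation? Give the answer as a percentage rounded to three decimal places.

Ex-ante: (1 + 0.0886)/(1 + 0.0689) − 1 = 1.8430%
Ex-post: (1 + 0.0886)/(1 + 0.0545) − 1 = 3.2338%
Difference (ex-post − ex-ante) = 1.3907% → 1.391%.

1.391%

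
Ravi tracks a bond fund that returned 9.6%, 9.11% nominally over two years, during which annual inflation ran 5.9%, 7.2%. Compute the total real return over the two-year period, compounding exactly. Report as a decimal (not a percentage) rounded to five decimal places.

0.05338

Compound the nominal returns: 1.0960 × 1.0911 = 1.195846.
Compound inflation: 1.0590 × 1.0720 = 1.135248.
Deflate: 1.195846 / 1.135248 = 1.053378.
Total real return = 1.053378 − 1 → 0.05338.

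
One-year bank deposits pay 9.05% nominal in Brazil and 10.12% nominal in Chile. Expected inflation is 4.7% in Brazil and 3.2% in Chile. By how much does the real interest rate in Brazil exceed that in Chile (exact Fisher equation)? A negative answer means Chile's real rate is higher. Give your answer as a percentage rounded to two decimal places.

-2.55%

Brazil: (1 + 0.0905)/(1 + 0.0470) − 1 = 4.1547%
Chile: (1 + 0.1012)/(1 + 0.0320) − 1 = 6.7054%
Differential = 4.1547% − 6.7054% = -2.5507% → -2.55%.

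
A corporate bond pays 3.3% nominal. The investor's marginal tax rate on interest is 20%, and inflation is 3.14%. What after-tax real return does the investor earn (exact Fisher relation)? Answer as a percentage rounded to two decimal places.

-0.48%

After-tax nominal return = 3.3% × (1 − 0.2) = 2.6400%.
1 + r = 1.02640 / 1.03140 = 0.995152
After-tax real rate = 0.995152 − 1 → -0.48%.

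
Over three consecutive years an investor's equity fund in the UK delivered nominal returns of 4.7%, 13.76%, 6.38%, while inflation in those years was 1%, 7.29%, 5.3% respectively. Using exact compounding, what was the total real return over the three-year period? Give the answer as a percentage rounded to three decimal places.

Compound the nominal returns: 1.0470 × 1.1376 × 1.0638 = 1.267057.
Compound inflation: 1.0100 × 1.0729 × 1.0530 = 1.141061.
Deflate: 1.267057 / 1.141061 = 1.110420.
Total real return = 1.110420 − 1 → 11.042%.

11.042%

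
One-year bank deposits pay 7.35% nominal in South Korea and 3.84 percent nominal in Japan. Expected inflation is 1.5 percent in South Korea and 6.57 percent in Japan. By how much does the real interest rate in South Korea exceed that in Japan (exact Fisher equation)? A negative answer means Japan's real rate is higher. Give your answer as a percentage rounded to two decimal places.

South Korea: (1 + 0.0735)/(1 + 0.0150) − 1 = 5.7635%
Japan: (1 + 0.0384)/(1 + 0.0657) − 1 = -2.5617%
Differential = 5.7635% − (-2.5617%) = 8.3252% → 8.33%.

8.33%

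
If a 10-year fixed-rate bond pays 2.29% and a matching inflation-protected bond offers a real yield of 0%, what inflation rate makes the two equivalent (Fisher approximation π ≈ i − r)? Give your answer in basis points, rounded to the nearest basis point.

π ≈ i − r = 2.29% − 0% → 229 basis points.

229 basis points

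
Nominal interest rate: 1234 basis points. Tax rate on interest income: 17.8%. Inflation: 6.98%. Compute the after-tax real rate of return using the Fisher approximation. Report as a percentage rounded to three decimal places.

After-tax nominal return = 12.34% × (1 − 0.178) = 10.14348%.
r ≈ 10.14348% − 6.98% → 3.163%.

3.163%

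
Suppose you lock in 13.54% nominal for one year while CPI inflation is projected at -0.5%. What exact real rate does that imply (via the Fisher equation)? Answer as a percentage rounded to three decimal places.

By the Fisher equation, 1 + r = (1 + i)/(1 + π).
1 + r = 1.13540 / 0.99500 = 1.141106
r = 1.141106 − 1 = 14.1106%, i.e. 14.111%.

14.111%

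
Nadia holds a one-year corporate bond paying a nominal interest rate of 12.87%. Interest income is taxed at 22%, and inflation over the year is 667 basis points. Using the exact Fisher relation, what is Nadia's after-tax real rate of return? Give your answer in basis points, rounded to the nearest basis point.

316 basis points

After-tax nominal return = 12.87% × (1 − 0.22) = 10.0386%.
1 + r = 1.100386 / 1.06670 = 1.031580
After-tax real rate = 1.031580 − 1 → 316 basis points.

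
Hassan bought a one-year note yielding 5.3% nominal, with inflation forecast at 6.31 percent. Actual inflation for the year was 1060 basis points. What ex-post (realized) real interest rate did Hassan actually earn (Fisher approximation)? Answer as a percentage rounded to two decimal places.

Ex-post: 5.3% − 10.6% = -5.300%
So the realized real rate is -5.30%.

-5.30%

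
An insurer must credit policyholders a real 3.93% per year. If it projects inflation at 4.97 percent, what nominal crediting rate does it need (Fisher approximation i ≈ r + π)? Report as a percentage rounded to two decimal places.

i ≈ r + π = 3.93% + 4.97% = 8.90%.

8.90%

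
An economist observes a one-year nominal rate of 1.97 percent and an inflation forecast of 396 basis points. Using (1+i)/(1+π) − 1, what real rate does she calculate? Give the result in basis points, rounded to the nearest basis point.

1 + r = 1.01970 / 1.03960 = 0.980858
r = 0.980858 − 1 = -1.9142%, i.e. -191 basis points.

-191 basis points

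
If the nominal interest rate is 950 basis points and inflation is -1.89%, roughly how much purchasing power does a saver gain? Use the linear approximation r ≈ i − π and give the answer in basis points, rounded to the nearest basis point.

r ≈ i − π = 9.5% − (-1.89%) = 1139 basis points.

1139 basis points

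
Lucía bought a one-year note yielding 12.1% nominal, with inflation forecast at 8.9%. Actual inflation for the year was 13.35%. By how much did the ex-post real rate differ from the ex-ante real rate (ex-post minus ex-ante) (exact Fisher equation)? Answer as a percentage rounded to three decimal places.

-4.041%

Ex-ante: (1 + 0.1210)/(1 + 0.0890) − 1 = 2.9385%
Ex-post: (1 + 0.1210)/(1 + 0.1335) − 1 = -1.1028%
Difference (ex-post − ex-ante) = -4.0413% → -4.041%.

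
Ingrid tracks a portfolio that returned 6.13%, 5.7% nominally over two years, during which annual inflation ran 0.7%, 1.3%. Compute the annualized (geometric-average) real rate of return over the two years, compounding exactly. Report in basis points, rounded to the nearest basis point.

487 basis points

Nominal growth factor = 1.0613 × 1.0570 = 1.12179410
Price-level growth factor = 1.0070 × 1.0130 = 1.02009100
Real growth factor = 1.12179410 / 1.02009100 = 1.09970003
Annualized real rate = 1.09970003^(1/2) − 1 = 4.8666% → 487 basis points.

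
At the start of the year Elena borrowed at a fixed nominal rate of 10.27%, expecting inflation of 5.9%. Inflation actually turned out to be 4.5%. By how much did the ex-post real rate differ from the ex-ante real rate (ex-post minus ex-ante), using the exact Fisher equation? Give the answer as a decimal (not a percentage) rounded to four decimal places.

0.0139

Ex-ante: (1 + 0.1027)/(1 + 0.0590) − 1 = 4.126534%
Ex-post: (1 + 0.1027)/(1 + 0.0450) − 1 = 5.521531%
Difference (ex-post − ex-ante) = 1.394997% → 0.0139.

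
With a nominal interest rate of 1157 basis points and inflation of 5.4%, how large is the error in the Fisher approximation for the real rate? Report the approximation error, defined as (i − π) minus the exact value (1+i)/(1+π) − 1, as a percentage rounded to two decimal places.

0.32%

Approximate: r ≈ 11.570% − 5.400% = 6.1700%
Exact: (1 + 0.1157)/(1 + 0.0540) − 1 = 5.8539%
Error = 6.1700% − 5.8539% = 0.3161% → 0.32%.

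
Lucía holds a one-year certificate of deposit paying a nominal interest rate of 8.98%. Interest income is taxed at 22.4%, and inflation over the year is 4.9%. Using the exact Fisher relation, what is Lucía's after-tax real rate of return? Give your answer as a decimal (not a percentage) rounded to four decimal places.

After-tax nominal return = 8.98% × (1 − 0.224) = 6.96848%.
1 + r = 1.0696848 / 1.04900 = 1.019719
After-tax real rate = 1.019719 − 1 → 0.0197.

0.0197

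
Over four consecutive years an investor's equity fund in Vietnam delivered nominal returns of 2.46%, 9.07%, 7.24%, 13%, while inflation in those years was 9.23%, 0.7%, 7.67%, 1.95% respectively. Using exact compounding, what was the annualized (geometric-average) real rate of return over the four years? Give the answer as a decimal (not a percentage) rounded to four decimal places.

0.0291

Compound the nominal returns: 1.0246 × 1.0907 × 1.0724 × 1.1300 = 1.35423774.
Compound inflation: 1.0923 × 1.0070 × 1.0767 × 1.0195 = 1.20740605.
Deflate: 1.35423774 / 1.20740605 = 1.12160921.
Annualized real rate = 1.12160921^(1/4) − 1 = 2.9107% → 0.0291.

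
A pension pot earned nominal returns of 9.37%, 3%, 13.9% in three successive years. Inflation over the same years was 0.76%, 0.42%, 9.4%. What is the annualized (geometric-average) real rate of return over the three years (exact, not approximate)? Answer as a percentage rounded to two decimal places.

Nominal growth factor = 1.0937 × 1.0300 × 1.1390 = 1.28309603
Price-level growth factor = 1.0076 × 1.0042 × 1.0940 = 1.10694412
Real growth factor = 1.28309603 / 1.10694412 = 1.15913351
Annualized real rate = 1.15913351^(1/3) − 1 = 5.0456% → 5.05%.

5.05%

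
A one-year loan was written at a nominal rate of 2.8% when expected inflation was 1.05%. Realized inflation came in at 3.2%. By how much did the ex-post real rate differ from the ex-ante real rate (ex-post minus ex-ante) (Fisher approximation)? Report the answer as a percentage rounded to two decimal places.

-2.15%

Ex-ante: 2.8% − 1.05% = 1.750%
Ex-post: 2.8% − 3.2% = -0.400%
Difference (ex-post − ex-ante) = -2.1500% → -2.15%.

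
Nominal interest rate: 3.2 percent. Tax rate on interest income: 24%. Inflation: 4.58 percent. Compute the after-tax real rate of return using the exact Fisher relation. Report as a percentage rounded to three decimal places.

After-tax nominal return = 3.2% × (1 − 0.24) = 2.4320%.
1 + r = 1.02432 / 1.04580 = 0.979461
After-tax real rate = 0.979461 − 1 → -2.054%.

-2.054%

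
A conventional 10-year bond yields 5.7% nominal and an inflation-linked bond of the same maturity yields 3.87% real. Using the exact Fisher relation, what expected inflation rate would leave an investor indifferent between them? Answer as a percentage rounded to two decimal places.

(1 + π) = (1 + i)/(1 + r) = 1.05700 / 1.03870 = 1.017618
Break-even inflation = 1.017618 − 1 → 1.76%.

1.76%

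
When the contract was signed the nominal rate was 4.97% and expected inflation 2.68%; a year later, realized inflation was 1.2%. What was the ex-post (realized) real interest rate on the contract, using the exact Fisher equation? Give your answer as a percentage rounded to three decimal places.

Ex-post: (1 + 0.0497)/(1 + 0.0120) − 1 = 3.7253%
So the realized real rate is 3.725%.

3.725%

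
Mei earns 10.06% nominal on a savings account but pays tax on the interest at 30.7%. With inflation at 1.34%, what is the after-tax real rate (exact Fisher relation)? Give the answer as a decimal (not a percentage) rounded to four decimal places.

0.0556

After-tax nominal return = 10.06% × (1 − 0.307) = 6.97158%.
1 + r = 1.0697158 / 1.01340 = 1.055571
After-tax real rate = 1.055571 − 1 → 0.0556.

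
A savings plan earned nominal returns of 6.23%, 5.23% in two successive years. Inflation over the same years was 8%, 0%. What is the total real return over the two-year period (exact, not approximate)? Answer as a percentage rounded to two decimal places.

Nominal growth factor = 1.0623 × 1.0523 = 1.117858
Price-level growth factor = 1.0800 × 1.0000 = 1.080000
Real growth factor = 1.117858 / 1.080000 = 1.035054
Total real return = 1.035054 − 1 → 3.51%.

3.51%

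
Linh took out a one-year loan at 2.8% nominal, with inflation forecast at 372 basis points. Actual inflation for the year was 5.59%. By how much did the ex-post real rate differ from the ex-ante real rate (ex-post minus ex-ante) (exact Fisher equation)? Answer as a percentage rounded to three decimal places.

Ex-ante: (1 + 0.0280)/(1 + 0.0372) − 1 = -0.8870%
Ex-post: (1 + 0.0280)/(1 + 0.0559) − 1 = -2.6423%
Difference (ex-post − ex-ante) = -1.7553% → -1.755%.

-1.755%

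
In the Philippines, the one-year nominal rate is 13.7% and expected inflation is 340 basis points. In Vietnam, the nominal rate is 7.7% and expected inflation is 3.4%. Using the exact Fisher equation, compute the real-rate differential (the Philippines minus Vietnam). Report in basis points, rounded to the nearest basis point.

580 basis points

The Philippines: (1 + 0.1370)/(1 + 0.0340) − 1 = 9.9613%
Vietnam: (1 + 0.0770)/(1 + 0.0340) − 1 = 4.1586%
Differential = 9.9613% − 4.1586% = 5.8027% → 580 basis points.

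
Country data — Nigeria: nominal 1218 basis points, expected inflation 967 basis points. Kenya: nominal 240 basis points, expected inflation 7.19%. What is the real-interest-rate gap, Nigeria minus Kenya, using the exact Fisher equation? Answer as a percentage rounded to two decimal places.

6.76%

Nigeria: (1 + 0.1218)/(1 + 0.0967) − 1 = 2.2887%
Kenya: (1 + 0.0240)/(1 + 0.0719) − 1 = -4.4687%
Differential = 2.2887% − (-4.4687%) = 6.7574% → 6.76%.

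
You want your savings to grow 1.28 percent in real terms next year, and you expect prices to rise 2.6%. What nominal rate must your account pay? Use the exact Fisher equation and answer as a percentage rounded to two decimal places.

3.91%

(1 + i) = (1 + r)(1 + π) = 1.01280 × 1.02600 = 1.0391328
i = 1.0391328 − 1, so the required nominal rate is 3.91%.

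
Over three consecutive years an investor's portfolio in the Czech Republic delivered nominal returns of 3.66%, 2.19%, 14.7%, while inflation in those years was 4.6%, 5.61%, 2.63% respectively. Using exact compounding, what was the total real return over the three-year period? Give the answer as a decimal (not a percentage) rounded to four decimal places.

Nominal growth factor = 1.0366 × 1.0219 × 1.1470 = 1.215019
Price-level growth factor = 1.0460 × 1.0561 × 1.0263 = 1.133734
Real growth factor = 1.215019 / 1.133734 = 1.071697
Total real return = 1.071697 − 1 → 0.0717.

0.0717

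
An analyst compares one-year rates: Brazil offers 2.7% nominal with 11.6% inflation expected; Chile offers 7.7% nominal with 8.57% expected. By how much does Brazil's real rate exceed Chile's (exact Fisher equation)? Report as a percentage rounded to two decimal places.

-7.17%

Brazil: (1 + 0.0270)/(1 + 0.1160) − 1 = -7.9749%
Chile: (1 + 0.0770)/(1 + 0.0857) − 1 = -0.8013%
Differential = -7.9749% − (-0.8013%) = -7.1736% → -7.17%.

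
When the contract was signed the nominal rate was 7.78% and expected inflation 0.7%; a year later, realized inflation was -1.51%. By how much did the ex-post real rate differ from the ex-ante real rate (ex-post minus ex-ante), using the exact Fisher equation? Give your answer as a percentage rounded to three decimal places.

2.402%

Ex-ante: (1 + 0.0778)/(1 + 0.0070) − 1 = 7.0308%
Ex-post: (1 + 0.0778)/(1 − 0.0151) − 1 = 9.4324%
Difference (ex-post − ex-ante) = 2.4016% → 2.402%.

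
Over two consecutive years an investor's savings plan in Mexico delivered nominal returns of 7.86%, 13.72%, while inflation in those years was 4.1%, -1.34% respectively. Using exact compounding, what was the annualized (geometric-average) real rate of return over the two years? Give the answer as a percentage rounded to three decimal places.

9.283%

Nominal growth factor = 1.0786 × 1.1372 = 1.22658392
Price-level growth factor = 1.0410 × 0.9866 = 1.02705060
Real growth factor = 1.22658392 / 1.02705060 = 1.19427798
Annualized real rate = 1.19427798^(1/2) − 1 = 9.2830% → 9.283%.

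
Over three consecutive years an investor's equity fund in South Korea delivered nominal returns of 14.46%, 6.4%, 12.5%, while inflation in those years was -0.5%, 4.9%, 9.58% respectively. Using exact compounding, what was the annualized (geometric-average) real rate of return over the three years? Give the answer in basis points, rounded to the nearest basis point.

620 basis points

Compound the nominal returns: 1.1446 × 1.0640 × 1.1250 = 1.37008620.
Compound inflation: 0.9950 × 1.0490 × 1.0958 = 1.14374673.
Deflate: 1.37008620 / 1.14374673 = 1.19789300.
Annualized real rate = 1.19789300^(1/3) − 1 = 6.2036% → 620 basis points.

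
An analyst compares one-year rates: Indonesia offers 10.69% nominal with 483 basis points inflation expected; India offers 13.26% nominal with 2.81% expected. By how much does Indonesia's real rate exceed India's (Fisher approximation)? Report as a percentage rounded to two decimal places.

Indonesia: 10.69% − 4.83% = 5.860%
India: 13.26% − 2.81% = 10.450%
Differential = -4.590% → -4.59%.

-4.59%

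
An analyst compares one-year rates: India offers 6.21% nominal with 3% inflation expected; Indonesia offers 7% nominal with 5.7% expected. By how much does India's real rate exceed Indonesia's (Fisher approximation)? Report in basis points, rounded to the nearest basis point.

191 basis points

India: 6.21% − 3% = 3.210%
Indonesia: 7% − 5.7% = 1.300%
Differential = 1.910% → 191 basis points.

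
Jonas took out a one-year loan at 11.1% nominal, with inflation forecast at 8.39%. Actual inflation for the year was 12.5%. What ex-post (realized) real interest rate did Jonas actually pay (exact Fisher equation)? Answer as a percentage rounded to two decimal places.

Ex-post: (1 + 0.1110)/(1 + 0.1250) − 1 = -1.2444%
So the realized real rate is -1.24%.

-1.24%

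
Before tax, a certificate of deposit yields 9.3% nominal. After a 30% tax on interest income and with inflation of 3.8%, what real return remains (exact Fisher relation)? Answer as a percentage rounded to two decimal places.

2.61%

After-tax nominal return = 9.3% × (1 − 0.3) = 6.5100%.
1 + r = 1.06510 / 1.03800 = 1.026108
After-tax real rate = 1.026108 − 1 → 2.61%.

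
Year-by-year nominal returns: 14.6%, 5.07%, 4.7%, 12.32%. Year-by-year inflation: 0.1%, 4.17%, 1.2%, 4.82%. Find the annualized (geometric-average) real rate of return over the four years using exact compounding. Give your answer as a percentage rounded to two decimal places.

6.37%

Nominal growth factor = 1.1460 × 1.0507 × 1.0470 × 1.1232 = 1.41601263
Price-level growth factor = 1.0010 × 1.0417 × 1.0120 × 1.0482 = 1.10611787
Real growth factor = 1.41601263 / 1.10611787 = 1.28016431
Annualized real rate = 1.28016431^(1/4) − 1 = 6.3693% → 6.37%.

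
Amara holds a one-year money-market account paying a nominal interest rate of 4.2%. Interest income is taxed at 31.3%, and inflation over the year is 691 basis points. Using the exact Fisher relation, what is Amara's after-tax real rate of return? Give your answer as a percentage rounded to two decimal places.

After-tax nominal return = 4.2% × (1 − 0.313) = 2.8854%.
1 + r = 1.028854 / 1.06910 = 0.962355
After-tax real rate = 0.962355 − 1 → -3.76%.

-3.76%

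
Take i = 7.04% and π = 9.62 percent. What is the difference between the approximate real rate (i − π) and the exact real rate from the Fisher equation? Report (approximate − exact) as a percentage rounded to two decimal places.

Approximate: r ≈ 7.040% − 9.620% = -2.5800%
Exact: (1 + 0.0704)/(1 + 0.0962) − 1 = -2.3536%
Error = -2.5800% − (-2.3536%) = -0.2264% → -0.23%.

-0.23%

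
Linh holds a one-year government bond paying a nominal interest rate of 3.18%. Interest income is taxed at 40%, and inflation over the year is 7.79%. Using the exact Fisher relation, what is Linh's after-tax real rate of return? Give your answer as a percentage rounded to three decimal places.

-5.457%

After-tax nominal return = 3.18% × (1 − 0.4) = 1.9080%.
1 + r = 1.01908 / 1.07790 = 0.945431
After-tax real rate = 0.945431 − 1 → -5.457%.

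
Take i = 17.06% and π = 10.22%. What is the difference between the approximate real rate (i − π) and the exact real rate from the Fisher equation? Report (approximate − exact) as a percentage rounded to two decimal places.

Approximate: r ≈ 17.060% − 10.220% = 6.8400%
Exact: (1 + 0.1706)/(1 + 0.1022) − 1 = 6.2058%
Error = 6.8400% − 6.2058% = 0.6342% → 0.63%.

0.63%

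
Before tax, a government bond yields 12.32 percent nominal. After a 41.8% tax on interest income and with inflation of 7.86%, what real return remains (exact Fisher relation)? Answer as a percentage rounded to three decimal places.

After-tax nominal return = 12.32% × (1 − 0.418) = 7.17024%.
1 + r = 1.0717024 / 1.07860 = 0.99360504
After-tax real rate = 0.99360504 − 1 → -0.639%.

-0.639%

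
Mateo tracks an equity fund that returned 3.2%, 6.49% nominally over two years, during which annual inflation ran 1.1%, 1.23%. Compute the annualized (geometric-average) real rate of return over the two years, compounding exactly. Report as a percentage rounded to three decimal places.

3.625%

Compound the nominal returns: 1.0320 × 1.0649 = 1.09897680.
Compound inflation: 1.0110 × 1.0123 = 1.02343530.
Deflate: 1.09897680 / 1.02343530 = 1.07381170.
Annualized real rate = 1.07381170^(1/2) − 1 = 3.6249% → 3.625%.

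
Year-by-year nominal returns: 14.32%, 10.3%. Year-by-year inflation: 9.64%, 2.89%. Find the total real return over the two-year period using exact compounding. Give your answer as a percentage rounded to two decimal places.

Nominal growth factor = 1.1432 × 1.1030 = 1.260950
Price-level growth factor = 1.0964 × 1.0289 = 1.128086
Real growth factor = 1.260950 / 1.128086 = 1.117778
Total real return = 1.117778 − 1 → 11.78%.

11.78%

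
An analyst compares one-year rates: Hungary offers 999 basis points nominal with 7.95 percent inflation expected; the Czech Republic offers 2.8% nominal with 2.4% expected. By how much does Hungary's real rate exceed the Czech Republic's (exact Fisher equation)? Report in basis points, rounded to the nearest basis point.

150 basis points

Hungary: (1 + 0.0999)/(1 + 0.0795) − 1 = 1.8898%
The Czech Republic: (1 + 0.0280)/(1 + 0.0240) − 1 = 0.3906%
Differential = 1.8898% − 0.3906% = 1.4991% → 150 basis points.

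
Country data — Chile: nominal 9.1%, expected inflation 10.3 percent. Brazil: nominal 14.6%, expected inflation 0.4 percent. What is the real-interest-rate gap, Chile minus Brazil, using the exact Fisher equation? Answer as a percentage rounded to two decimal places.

Chile: (1 + 0.0910)/(1 + 0.1030) − 1 = -1.0879%
Brazil: (1 + 0.1460)/(1 + 0.0040) − 1 = 14.1434%
Differential = -1.0879% − 14.1434% = -15.2314% → -15.23%.

-15.23%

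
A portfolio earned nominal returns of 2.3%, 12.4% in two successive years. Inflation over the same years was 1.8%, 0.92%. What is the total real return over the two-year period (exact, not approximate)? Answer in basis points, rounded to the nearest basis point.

Compound the nominal returns: 1.0230 × 1.1240 = 1.149852.
Compound inflation: 1.0180 × 1.0092 = 1.027366.
Deflate: 1.149852 / 1.027366 = 1.119224.
Total real return = 1.119224 − 1 → 1192 basis points.

1192 basis points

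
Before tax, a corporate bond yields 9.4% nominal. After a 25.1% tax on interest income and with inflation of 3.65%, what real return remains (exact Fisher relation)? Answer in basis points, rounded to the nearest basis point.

After-tax nominal return = 9.4% × (1 − 0.251) = 7.0406%.
1 + r = 1.070406 / 1.03650 = 1.032712
After-tax real rate = 1.032712 − 1 → 327 basis points.

327 basis points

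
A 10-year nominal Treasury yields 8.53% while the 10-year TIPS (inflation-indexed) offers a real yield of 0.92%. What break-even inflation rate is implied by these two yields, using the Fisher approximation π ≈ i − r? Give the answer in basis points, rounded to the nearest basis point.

π ≈ i − r = 8.53% − 0.92% → 761 basis points.

761 basis points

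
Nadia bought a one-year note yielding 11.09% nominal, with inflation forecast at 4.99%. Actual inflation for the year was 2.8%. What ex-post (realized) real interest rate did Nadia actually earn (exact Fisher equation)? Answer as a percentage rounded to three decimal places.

Ex-post: (1 + 0.1109)/(1 + 0.0280) − 1 = 8.0642%
So the realized real rate is 8.064%.

8.064%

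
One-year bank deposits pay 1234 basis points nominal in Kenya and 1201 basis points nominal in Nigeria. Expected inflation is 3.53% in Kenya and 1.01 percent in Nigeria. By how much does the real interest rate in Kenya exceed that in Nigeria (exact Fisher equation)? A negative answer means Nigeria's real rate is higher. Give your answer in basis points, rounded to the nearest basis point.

-238 basis points

Kenya: (1 + 0.1234)/(1 + 0.0353) − 1 = 8.5096%
Nigeria: (1 + 0.1201)/(1 + 0.0101) − 1 = 10.8900%
Differential = 8.5096% − 10.8900% = -2.3804% → -238 basis points.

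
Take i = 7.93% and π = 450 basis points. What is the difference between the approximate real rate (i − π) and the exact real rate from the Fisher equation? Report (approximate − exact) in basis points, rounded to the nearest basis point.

Approximate: r ≈ 7.930% − 4.500% = 3.4300%
Exact: (1 + 0.0793)/(1 + 0.0450) − 1 = 3.2823%
Error = 3.4300% − 3.2823% = 0.1477% → 15 basis points.

15 basis points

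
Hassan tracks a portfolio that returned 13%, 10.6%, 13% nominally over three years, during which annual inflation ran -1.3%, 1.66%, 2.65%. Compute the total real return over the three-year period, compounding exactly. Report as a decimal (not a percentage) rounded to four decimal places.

Compound the nominal returns: 1.1300 × 1.1060 × 1.1300 = 1.412251.
Compound inflation: 0.9870 × 1.0166 × 1.0265 = 1.029974.
Deflate: 1.412251 / 1.029974 = 1.371153.
Total real return = 1.371153 − 1 → 0.3712.

0.3712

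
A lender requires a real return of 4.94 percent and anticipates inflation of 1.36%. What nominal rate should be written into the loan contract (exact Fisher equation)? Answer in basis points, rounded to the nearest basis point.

637 basis points

(1 + i) = (1 + r)(1 + π) = 1.04940 × 1.01360 = 1.06367184
i = 1.06367184 − 1, so the required nominal rate is 637 basis points.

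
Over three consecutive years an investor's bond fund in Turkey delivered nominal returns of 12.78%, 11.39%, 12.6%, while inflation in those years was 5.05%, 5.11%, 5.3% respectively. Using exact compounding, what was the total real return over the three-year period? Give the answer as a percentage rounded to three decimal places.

21.660%

Compound the nominal returns: 1.1278 × 1.1139 × 1.1260 = 1.414545.
Compound inflation: 1.0505 × 1.0511 × 1.0530 = 1.162702.
Deflate: 1.414545 / 1.162702 = 1.216601.
Total real return = 1.216601 − 1 → 21.660%.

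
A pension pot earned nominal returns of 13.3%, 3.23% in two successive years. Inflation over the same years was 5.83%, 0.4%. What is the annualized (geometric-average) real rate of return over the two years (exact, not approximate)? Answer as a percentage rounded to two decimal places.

Compound the nominal returns: 1.1330 × 1.0323 = 1.16959590.
Compound inflation: 1.0583 × 1.0040 = 1.06253320.
Deflate: 1.16959590 / 1.06253320 = 1.10076175.
Annualized real rate = 1.10076175^(1/2) − 1 = 4.9172% → 4.92%.

4.92%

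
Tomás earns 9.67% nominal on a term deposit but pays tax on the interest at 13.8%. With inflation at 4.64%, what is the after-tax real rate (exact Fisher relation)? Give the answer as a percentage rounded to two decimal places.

3.53%

After-tax nominal return = 9.67% × (1 − 0.138) = 8.33554%.
1 + r = 1.0833554 / 1.04640 = 1.035317
After-tax real rate = 1.035317 − 1 → 3.53%.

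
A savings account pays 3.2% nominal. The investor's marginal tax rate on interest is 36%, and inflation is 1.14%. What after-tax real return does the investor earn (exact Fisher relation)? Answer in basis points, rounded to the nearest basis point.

After-tax nominal return = 3.2% × (1 − 0.36) = 2.0480%.
1 + r = 1.02048 / 1.01140 = 1.008978
After-tax real rate = 1.008978 − 1 → 90 basis points.

90 basis points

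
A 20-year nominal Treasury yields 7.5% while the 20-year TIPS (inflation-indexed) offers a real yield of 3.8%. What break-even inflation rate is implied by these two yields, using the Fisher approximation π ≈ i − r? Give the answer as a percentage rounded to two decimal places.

π ≈ i − r = 7.5% − 3.8% → 3.70%.

3.70%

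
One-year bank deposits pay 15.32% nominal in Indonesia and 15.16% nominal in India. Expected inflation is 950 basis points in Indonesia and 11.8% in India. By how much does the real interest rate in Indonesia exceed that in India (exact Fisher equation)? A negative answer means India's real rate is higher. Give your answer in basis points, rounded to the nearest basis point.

Indonesia: (1 + 0.1532)/(1 + 0.0950) − 1 = 5.3151%
India: (1 + 0.1516)/(1 + 0.1180) − 1 = 3.0054%
Differential = 5.3151% − 3.0054% = 2.3097% → 231 basis points.

231 basis points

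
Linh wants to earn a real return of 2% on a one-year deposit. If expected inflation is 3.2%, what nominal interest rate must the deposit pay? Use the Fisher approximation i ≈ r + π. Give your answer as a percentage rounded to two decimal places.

i ≈ r + π = 2% + 3.2% = 5.20%.

5.20%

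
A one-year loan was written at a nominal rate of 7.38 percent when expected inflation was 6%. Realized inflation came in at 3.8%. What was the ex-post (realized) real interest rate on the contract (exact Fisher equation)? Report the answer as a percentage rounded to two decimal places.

3.45%

Ex-post: (1 + 0.0738)/(1 + 0.0380) − 1 = 3.4489%
So the realized real rate is 3.45%.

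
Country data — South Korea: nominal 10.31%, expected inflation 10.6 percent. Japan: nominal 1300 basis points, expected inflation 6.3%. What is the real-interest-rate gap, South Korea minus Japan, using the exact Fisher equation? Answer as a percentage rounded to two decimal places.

-6.57%

South Korea: (1 + 0.1031)/(1 + 0.1060) − 1 = -0.2622%
Japan: (1 + 0.1300)/(1 + 0.0630) − 1 = 6.3029%
Differential = -0.2622% − 6.3029% = -6.5651% → -6.57%.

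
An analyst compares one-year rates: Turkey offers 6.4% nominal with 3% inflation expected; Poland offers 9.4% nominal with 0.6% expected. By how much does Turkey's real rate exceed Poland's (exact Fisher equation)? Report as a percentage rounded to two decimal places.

Turkey: (1 + 0.0640)/(1 + 0.0300) − 1 = 3.3010%
Poland: (1 + 0.0940)/(1 + 0.0060) − 1 = 8.7475%
Differential = 3.3010% − 8.7475% = -5.4465% → -5.45%.

-5.45%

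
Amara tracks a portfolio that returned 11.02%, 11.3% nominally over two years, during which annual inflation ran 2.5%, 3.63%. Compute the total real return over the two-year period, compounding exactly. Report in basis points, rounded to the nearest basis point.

1633 basis points

Nominal growth factor = 1.1102 × 1.1130 = 1.235653
Price-level growth factor = 1.0250 × 1.0363 = 1.062208
Real growth factor = 1.235653 / 1.062208 = 1.163287
Total real return = 1.163287 − 1 → 1633 basis points.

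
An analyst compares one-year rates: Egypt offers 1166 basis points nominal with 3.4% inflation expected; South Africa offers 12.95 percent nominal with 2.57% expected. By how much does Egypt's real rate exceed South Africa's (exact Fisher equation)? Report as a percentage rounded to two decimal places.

Egypt: (1 + 0.1166)/(1 + 0.0340) − 1 = 7.9884%
South Africa: (1 + 0.1295)/(1 + 0.0257) − 1 = 10.1199%
Differential = 7.9884% − 10.1199% = -2.1315% → -2.13%.

-2.13%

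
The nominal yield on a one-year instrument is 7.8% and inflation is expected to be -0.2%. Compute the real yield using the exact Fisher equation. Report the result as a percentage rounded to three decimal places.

8.016%

By the Fisher equation, 1 + r = (1 + i)/(1 + π).
1 + r = 1.07800 / 0.99800 = 1.080160
r = 1.080160 − 1 = 8.0160%, i.e. 8.016%.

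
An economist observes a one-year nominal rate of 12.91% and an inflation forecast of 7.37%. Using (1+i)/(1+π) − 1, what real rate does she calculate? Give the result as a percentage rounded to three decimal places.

5.160%

1 + r = 1.12910 / 1.07370 = 1.051597
r = 1.051597 − 1 = 5.1597%, i.e. 5.160%.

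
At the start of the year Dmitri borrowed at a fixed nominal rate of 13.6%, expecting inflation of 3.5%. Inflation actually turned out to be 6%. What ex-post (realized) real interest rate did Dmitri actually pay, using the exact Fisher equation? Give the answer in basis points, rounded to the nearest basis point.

Ex-post: (1 + 0.1360)/(1 + 0.0600) − 1 = 7.1698%
So the realized real rate is 717 basis points.

717 basis points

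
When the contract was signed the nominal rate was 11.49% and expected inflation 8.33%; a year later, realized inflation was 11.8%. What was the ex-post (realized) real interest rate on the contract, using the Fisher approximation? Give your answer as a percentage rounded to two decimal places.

Ex-post: 11.49% − 11.8% = -0.310%
So the realized real rate is -0.31%.

-0.31%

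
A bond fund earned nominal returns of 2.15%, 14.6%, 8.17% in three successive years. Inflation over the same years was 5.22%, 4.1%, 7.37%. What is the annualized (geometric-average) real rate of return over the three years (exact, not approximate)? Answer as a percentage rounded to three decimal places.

2.494%

Nominal growth factor = 1.0215 × 1.1460 × 1.0817 = 1.26628021
Price-level growth factor = 1.0522 × 1.0410 × 1.0737 = 1.17606677
Real growth factor = 1.26628021 / 1.17606677 = 1.07670775
Annualized real rate = 1.07670775^(1/3) − 1 = 2.4942% → 2.494%.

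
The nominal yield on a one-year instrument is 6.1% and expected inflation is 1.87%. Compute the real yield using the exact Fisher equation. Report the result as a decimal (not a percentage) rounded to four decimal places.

1 + r = 1.06100 / 1.01870 = 1.041524
r = 1.041524 − 1 = 4.1524%, i.e. 0.0415.

0.0415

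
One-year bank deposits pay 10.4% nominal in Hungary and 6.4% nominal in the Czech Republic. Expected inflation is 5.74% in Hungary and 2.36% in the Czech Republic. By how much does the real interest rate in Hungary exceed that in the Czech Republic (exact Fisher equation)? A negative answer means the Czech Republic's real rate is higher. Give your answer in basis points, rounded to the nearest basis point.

Hungary: (1 + 0.1040)/(1 + 0.0574) − 1 = 4.4070%
The Czech Republic: (1 + 0.0640)/(1 + 0.0236) − 1 = 3.9469%
Differential = 4.4070% − 3.9469% = 0.4602% → 46 basis points.

46 basis points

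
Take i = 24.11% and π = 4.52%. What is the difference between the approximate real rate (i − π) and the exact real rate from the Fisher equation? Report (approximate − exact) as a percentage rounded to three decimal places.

0.847%

Approximate: r ≈ 24.110% − 4.520% = 19.5900%
Exact: (1 + 0.2411)/(1 + 0.0452) − 1 = 18.7428%
Error = 19.5900% − 18.7428% = 0.8472% → 0.847%.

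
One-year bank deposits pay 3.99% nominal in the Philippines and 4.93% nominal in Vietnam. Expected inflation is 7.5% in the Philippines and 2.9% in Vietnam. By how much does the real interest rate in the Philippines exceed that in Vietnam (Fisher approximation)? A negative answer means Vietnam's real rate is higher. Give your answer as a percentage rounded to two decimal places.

-5.54%

The Philippines: 3.99% − 7.5% = -3.510%
Vietnam: 4.93% − 2.9% = 2.030%
Differential = -5.540% → -5.54%.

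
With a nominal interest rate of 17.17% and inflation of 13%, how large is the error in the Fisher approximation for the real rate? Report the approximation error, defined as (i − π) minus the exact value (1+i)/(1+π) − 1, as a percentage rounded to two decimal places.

Approximate: r ≈ 17.170% − 13.000% = 4.1700%
Exact: (1 + 0.1717)/(1 + 0.1300) − 1 = 3.6903%
Error = 4.1700% − 3.6903% = 0.4797% → 0.48%.

0.48%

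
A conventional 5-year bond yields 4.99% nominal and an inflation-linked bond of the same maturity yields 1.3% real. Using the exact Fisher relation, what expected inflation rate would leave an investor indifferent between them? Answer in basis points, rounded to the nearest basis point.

(1 + π) = (1 + i)/(1 + r) = 1.04990 / 1.01300 = 1.036426
Break-even inflation = 1.036426 − 1 → 364 basis points.

364 basis points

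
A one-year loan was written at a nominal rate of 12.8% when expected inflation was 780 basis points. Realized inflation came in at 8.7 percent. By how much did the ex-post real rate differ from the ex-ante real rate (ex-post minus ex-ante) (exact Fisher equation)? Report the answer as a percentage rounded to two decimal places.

Ex-ante: (1 + 0.1280)/(1 + 0.0780) − 1 = 4.6382%
Ex-post: (1 + 0.1280)/(1 + 0.0870) − 1 = 3.7718%
Difference (ex-post − ex-ante) = -0.8664% → -0.87%.

-0.87%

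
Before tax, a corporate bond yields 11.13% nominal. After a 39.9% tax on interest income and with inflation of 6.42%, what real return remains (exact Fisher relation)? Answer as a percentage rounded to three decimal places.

0.253%

After-tax nominal return = 11.13% × (1 − 0.399) = 6.68913%.
1 + r = 1.0668913 / 1.06420 = 1.002529
After-tax real rate = 1.002529 − 1 → 0.253%.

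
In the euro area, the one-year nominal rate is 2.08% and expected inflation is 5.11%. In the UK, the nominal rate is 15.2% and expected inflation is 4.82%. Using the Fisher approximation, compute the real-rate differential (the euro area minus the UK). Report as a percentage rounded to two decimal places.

The euro area: 2.08% − 5.11% = -3.030%
The UK: 15.2% − 4.82% = 10.380%
Differential = -13.410% → -13.41%.

-13.41%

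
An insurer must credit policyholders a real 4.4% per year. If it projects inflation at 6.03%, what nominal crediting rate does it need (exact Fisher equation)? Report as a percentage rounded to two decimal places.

10.70%

(1 + i) = (1 + r)(1 + π) = 1.04400 × 1.06030 = 1.1069532
i = 1.1069532 − 1, so the required nominal rate is 10.70%.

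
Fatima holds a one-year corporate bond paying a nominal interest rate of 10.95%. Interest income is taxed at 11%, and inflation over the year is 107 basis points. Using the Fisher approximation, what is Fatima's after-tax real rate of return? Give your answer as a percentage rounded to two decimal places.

8.68%

After-tax nominal return = 10.95% × (1 − 0.11) = 9.7455%.
r ≈ 9.7455% − 1.07% → 8.68%.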